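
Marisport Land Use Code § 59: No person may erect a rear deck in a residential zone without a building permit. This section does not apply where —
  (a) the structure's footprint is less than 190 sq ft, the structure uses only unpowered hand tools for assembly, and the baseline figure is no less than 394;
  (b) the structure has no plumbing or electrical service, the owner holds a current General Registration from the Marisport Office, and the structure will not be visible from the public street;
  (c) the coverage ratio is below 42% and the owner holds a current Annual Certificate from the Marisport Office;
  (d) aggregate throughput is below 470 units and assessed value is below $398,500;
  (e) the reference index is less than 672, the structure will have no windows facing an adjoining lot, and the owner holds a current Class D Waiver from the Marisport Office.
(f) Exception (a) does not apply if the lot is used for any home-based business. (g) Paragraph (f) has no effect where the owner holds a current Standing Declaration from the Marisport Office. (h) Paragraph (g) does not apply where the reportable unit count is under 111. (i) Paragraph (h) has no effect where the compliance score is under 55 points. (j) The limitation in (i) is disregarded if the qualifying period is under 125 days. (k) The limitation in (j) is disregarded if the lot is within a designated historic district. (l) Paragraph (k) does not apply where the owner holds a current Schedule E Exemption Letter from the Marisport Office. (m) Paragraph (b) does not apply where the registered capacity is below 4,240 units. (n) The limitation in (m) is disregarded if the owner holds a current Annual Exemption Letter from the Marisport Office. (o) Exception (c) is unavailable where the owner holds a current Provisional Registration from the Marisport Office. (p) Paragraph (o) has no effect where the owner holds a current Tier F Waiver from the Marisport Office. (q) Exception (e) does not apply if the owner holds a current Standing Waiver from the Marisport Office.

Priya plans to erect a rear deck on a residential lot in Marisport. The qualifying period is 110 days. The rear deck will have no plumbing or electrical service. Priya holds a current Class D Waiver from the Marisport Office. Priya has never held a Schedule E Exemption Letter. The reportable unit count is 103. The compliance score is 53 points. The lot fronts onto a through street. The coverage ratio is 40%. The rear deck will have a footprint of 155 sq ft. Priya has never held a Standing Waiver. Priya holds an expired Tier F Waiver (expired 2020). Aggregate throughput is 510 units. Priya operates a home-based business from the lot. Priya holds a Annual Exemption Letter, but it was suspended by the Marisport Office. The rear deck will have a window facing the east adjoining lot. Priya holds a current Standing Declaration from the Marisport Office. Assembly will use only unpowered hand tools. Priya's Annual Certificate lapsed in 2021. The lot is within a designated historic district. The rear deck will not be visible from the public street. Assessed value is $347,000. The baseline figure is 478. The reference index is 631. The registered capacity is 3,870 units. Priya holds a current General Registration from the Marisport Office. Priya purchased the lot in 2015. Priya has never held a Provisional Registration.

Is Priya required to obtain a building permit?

All of (a)'s requirements are met (the structure's footprint is 155 sq ft, less than the 190 sq ft limit; assembly uses only hand tools; the baseline figure is 478, meeting the 394 threshold). Applying paragraphs (f)–(l): (f) would limit (a) — a home-based business operates on the lot — but (g) sets (f) aside: (g) operates against (f): a current Standing Declaration is held. (h) would limit (g) — the reportable unit count is 103, under the 111 limit — but (i) sets (h) aside: (i) operates against (h): the compliance score is 53 points, under the 55 points limit. (j) would limit (i) — the qualifying period is 110 days, under the 125 days limit — but (k) sets (j) aside: (k) operates against (j): the lot is in a historic district. (l), which would lift (k), is inapplicable — there is no Schedule E Exemption Letter in force. Exception (a) stands.
Exception (b)'s conditions are all satisfied: there is no plumbing or electrical service; a current General Registration is held; the structure will not be visible from the street. But: (m) operates — the registered capacity is 3,870 units, below the 4,240 units limit. (n) is not engaged (the Annual Exemption Letter is not current), so (m) stands. So (b) is unavailable.
Exception (c) requires that the owner holds a current Annual Certificate from the Marisport Office; but the Annual Certificate is not current, so (c) is unavailable.
Exception (d) fails — aggregate throughput is 510 units, not below 470 units.
Exception (e) does not apply: a window faces an adjoining lot.

No — exception (a) applies; Priya does not need a building permit.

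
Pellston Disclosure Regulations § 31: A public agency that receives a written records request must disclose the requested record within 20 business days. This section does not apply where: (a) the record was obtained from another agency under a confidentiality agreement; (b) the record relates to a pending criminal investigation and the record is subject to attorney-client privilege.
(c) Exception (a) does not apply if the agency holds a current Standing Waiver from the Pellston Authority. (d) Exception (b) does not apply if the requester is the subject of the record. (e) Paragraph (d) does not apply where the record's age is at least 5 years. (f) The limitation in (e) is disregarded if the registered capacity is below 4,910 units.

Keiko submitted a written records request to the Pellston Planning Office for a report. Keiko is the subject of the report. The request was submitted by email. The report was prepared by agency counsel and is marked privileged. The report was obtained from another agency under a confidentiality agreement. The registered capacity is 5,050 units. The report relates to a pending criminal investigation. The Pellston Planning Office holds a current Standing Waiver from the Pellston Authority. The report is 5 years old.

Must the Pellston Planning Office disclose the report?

No — exception (b) applies; the Pellston Planning Office is not required to disclose the report.

Exception (a): the report was obtained under a confidentiality agreement — every condition holds. Turning to paragraph (c): (c) operates against (a): a current Standing Waiver is held. Exception (a) does not apply.
All of (b)'s requirements are met (the report relates to a pending investigation; the report is privileged). As to paragraphs (d)–(f): (d) would limit (b) — Keiko is the subject of the report — but (e) sets (d) aside: (e) is triggered — the record's age is 5 years, meeting the 5 years threshold. (f) is not triggered (the registered capacity is 5,050 units, not below 4,910 units), so (e) stands. So (b) applies.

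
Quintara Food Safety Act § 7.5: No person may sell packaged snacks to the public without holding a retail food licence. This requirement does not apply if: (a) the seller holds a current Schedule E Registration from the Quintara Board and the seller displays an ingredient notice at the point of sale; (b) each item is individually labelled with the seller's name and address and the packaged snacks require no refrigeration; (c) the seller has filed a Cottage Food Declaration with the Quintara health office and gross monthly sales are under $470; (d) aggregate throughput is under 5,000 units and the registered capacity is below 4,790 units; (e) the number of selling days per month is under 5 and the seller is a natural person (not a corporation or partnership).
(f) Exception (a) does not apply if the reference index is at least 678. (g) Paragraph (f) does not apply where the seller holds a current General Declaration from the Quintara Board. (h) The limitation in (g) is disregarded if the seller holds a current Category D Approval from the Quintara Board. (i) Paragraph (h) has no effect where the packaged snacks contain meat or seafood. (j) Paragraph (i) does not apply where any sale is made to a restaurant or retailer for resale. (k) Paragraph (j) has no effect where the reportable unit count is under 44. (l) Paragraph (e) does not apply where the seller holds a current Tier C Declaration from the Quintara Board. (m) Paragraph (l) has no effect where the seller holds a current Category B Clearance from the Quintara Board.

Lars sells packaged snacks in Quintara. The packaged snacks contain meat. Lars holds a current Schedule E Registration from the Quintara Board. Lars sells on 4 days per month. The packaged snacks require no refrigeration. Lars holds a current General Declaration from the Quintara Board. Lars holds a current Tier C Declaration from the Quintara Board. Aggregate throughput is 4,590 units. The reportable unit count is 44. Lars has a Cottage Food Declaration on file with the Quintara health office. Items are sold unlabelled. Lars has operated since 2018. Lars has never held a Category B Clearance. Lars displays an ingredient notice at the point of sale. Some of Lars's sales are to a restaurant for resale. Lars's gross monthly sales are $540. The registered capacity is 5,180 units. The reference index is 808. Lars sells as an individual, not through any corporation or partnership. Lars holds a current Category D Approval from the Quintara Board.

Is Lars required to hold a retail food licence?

Exception (a): a current Schedule E Registration is held; an ingredient notice is displayed — every condition holds. Turning to paragraphs (f)–(k): (f) operates against (a): the reference index is 808, meeting the 678 threshold. (g) applies (a current General Declaration is held), but is overridden by (h): (h) operates against (g): a current Category D Approval is held. (i) is triggered (the packaged snacks contain meat), but is displaced by (j): (j) operates against (i): some sales are to a restaurant for resale. (k), which would lift (j), is inapplicable — the reportable unit count is 44, not under 44. Exception (a) does not apply.
Exception (b) requires that each item is individually labelled with the seller's name and address; but items are sold unlabelled, so (b) is unavailable.
Exception (c) requires that gross monthly sales are under $470; but gross monthly sales are $540, not under $470, so (c) is unavailable.
Exception (d) requires that the registered capacity is below 4,790 units; but the registered capacity is 5,180 units, not below 4,790 units, so (d) is unavailable.
All of (e)'s requirements are met (the number of selling days per month is 4, under the 5 limit; the seller is a natural person). However, paragraphs (l)–(m) must be considered: (l) is engaged — a current Tier C Declaration is held. (m), which would lift (l), is inapplicable — there is no Category B Clearance in force. So (e) is unavailable.
No exception is made out. Lars falls within the general rule.

Yes — Lars must hold a retail food licence.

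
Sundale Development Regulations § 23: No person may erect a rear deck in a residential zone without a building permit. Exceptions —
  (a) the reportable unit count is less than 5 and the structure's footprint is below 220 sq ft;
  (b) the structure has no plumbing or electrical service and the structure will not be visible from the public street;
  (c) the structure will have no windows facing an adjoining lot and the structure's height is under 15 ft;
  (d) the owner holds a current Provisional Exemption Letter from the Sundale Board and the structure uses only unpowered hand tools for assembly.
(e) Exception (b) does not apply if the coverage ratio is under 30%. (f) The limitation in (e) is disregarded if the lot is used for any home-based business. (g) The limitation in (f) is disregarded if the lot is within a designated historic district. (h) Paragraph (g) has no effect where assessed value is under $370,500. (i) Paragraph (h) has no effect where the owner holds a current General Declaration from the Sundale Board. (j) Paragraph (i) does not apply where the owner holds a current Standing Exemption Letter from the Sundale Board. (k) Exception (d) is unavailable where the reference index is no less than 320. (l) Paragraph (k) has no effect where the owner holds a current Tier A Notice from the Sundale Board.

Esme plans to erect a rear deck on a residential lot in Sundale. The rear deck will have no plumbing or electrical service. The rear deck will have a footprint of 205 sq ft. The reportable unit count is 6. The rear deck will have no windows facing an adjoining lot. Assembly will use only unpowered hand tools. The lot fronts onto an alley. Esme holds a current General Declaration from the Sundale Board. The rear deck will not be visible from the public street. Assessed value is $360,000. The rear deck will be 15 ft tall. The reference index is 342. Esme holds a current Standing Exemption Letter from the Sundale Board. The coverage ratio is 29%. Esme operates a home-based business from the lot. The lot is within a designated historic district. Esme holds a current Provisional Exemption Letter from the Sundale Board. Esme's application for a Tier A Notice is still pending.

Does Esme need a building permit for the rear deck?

No — exception (b) applies; Esme does not need a building permit.

Exception (a) fails — the reportable unit count is 6, not less than 5.
All of (b)'s requirements are met (there is no plumbing or electrical service; the structure will not be visible from the street). Under paragraphs (e)–(j): (e) would limit (b) — the coverage ratio is 29%, under the 30% limit — but (f) sets (e) aside: (f) is engaged — a home-based business operates on the lot. (g) would limit (f) — the lot is in a historic district — but (h) sets (g) aside: (h) operates — assessed value is $360,000, under the $370,500 limit. (i) would limit (h) — a current General Declaration is held — but (j) sets (i) aside: (j) is triggered — a current Standing Exemption Letter is held. So (b) applies.
Exception (c) requires that the structure's height is under 15 ft; but the structure's height is 15 ft, not under 15 ft, so (c) is unavailable.
Exception (d)'s conditions are all satisfied: a current Provisional Exemption Letter is held; assembly uses only hand tools. However, paragraphs (k)–(l) must be considered: (k) operates against (d): the reference index is 342, meeting the 320 threshold. (l) does not operate here (no current Tier A Notice is held), so (k) stands. (d) is therefore removed.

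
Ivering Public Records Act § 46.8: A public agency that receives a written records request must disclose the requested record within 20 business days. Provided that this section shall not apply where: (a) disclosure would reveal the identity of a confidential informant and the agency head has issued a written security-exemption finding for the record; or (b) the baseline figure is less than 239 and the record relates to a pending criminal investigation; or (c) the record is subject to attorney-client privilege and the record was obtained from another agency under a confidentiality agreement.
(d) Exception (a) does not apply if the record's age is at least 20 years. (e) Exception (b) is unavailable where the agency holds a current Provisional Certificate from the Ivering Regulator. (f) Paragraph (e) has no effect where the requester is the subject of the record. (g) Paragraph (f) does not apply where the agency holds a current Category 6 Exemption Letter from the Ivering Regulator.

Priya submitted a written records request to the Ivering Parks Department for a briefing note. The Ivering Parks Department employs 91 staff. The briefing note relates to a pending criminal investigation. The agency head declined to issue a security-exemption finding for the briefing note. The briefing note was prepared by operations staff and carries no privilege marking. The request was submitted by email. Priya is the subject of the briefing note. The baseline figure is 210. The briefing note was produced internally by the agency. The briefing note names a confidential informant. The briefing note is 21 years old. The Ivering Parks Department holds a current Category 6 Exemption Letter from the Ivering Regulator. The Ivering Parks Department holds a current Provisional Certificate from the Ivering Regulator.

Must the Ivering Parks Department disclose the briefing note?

Exception (a) does not apply: the agency head declined to issue a security-exemption finding.
Exception (b): the baseline figure is 210, less than the 239 limit; the briefing note relates to a pending investigation — every condition holds. Turning to paragraphs (e)–(g): (e) is engaged — a current Provisional Certificate is held. (f) would limit (e) — Priya is the subject of the briefing note — but (g) sets (f) aside: (g) applies — a current Category 6 Exemption Letter is held. Exception (b) does not apply.
Exception (c) fails — the briefing note carries no privilege marking.
No exception displaces § 46.8.

Yes — the Ivering Parks Department must disclose the briefing note.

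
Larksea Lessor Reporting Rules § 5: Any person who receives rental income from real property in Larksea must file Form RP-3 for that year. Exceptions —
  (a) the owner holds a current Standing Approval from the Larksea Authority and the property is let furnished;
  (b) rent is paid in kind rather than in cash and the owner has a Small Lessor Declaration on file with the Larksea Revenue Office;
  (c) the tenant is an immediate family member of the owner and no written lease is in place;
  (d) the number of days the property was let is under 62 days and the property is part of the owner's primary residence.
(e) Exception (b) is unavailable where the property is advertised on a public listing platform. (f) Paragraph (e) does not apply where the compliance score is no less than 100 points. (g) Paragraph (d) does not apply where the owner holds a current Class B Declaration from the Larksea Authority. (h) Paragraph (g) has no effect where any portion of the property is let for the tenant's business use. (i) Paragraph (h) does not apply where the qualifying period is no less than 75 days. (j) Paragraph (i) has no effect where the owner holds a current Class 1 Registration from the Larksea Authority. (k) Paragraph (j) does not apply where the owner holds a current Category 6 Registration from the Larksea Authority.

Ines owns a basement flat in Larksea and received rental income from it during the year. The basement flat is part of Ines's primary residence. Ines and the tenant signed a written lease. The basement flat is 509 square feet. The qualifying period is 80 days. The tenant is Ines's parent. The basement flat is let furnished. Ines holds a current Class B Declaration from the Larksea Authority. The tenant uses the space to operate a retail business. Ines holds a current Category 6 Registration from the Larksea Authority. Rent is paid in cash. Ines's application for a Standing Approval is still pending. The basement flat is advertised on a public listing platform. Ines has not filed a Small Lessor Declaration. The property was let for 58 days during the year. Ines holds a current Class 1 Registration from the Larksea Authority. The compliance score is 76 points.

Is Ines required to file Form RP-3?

Exception (a) does not apply: the Standing Approval is not current.
Exception (b) does not apply: rent is paid in cash.
Exception (c) requires that no written lease is in place; but a written lease is in place, so (c) is unavailable.
Exception (d) is satisfied on its face — the number of days the property was let is 58 days, under the 62 days limit; the basement flat is part of the primary residence. But applying paragraphs (g)–(k): (g) operates against (d): a current Class B Declaration is held. (h) is triggered (the space is let for business use), but is set aside by (i): (i) is engaged — the qualifying period is 80 days, meeting the 75 days threshold. (j) would limit (i) — a current Class 1 Registration is held — but (k) sets (j) aside: (k) applies — a current Category 6 Registration is held. So (d) is unavailable.
None of the exceptions is available; § 5 applies in full.

Yes — Ines must file Form RP-3.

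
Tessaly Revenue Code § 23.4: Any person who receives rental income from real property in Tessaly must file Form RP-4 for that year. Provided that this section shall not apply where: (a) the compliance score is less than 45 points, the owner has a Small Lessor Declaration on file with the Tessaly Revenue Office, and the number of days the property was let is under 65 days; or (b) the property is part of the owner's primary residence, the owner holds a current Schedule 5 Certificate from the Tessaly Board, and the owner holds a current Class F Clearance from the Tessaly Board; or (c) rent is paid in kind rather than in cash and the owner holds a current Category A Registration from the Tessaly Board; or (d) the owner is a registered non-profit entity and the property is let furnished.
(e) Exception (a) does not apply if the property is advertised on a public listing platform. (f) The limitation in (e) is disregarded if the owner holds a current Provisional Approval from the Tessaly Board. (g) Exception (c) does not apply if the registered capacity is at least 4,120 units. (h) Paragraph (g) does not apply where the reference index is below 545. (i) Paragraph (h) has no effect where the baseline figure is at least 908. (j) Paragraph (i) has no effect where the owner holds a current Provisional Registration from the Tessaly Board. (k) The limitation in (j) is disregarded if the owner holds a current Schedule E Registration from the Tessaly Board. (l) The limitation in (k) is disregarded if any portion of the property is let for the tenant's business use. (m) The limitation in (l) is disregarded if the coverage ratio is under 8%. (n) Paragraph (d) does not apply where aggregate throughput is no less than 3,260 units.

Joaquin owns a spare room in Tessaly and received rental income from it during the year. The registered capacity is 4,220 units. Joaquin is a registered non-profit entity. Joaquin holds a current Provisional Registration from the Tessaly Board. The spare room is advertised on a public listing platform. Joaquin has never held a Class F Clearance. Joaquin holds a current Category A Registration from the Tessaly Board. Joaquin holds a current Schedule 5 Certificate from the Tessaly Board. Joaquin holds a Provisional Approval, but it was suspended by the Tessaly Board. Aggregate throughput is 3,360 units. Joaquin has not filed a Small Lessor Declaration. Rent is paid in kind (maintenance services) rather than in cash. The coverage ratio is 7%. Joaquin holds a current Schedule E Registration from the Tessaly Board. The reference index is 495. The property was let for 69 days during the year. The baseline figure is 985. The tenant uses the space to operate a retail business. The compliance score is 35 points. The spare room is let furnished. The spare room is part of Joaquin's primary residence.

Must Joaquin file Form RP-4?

Yes — Joaquin must file Form RP-4.

Exception (a) fails — no Small Lessor Declaration is on file.
Exception (b) does not apply: there is no Class F Clearance in force.
Exception (c)'s conditions are all satisfied: rent is paid in kind; a current Category A Registration is held. However, paragraphs (g)–(m) must be considered: (g) is triggered — the registered capacity is 4,220 units, meeting the 4,120 units threshold. (h) applies (the reference index is 495, below the 545 limit), but yields to (i): (i) is engaged — the baseline figure is 985, meeting the 908 threshold. (j) is engaged (a current Provisional Registration is held), but is displaced by (k): (k) is triggered — a current Schedule E Registration is held. (l) would limit (k) — the space is let for business use — but (m) sets (l) aside: (m) operates against (l): the coverage ratio is 7%, under the 8% limit. Exception (c) does not apply.
All of (d)'s requirements are met (Joaquin is a registered non-profit; the property is let furnished). But: (n) is triggered — aggregate throughput is 3,360 units, meeting the 3,260 units threshold. So (d) is unavailable.
No exception is made out. Joaquin falls within the general rule.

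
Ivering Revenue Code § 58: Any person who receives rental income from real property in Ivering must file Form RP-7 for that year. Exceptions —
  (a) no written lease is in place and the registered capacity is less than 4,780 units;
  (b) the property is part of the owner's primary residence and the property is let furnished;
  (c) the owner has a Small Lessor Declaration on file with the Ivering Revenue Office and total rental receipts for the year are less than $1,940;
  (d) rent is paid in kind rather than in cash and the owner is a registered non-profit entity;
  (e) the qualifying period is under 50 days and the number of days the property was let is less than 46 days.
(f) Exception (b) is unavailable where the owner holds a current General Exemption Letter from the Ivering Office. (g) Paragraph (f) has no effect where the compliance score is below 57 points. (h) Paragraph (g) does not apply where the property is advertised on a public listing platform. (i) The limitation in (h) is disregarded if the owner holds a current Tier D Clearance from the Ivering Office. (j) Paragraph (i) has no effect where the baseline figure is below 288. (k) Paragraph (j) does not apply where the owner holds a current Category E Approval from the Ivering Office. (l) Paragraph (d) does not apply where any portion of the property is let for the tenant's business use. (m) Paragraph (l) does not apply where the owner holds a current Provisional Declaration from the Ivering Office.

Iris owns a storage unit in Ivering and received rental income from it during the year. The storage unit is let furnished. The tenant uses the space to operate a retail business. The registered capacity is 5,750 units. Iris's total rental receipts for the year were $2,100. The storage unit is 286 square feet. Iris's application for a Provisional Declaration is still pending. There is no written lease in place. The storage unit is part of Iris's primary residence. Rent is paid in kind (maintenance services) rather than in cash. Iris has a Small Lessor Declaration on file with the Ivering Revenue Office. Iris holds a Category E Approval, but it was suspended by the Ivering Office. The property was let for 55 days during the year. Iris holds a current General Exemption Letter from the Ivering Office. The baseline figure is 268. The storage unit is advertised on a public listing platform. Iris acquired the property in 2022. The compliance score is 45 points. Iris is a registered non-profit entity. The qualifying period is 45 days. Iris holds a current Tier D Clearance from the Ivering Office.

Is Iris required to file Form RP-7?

Yes — Iris must file Form RP-7.

Exception (a) fails — the registered capacity is 5,750 units, not less than 4,780 units.
Exception (b): the storage unit is part of the primary residence; the property is let furnished — every condition holds. However, paragraphs (f)–(k) must be considered: (f) is triggered — a current General Exemption Letter is held. (g) would limit (f) — the compliance score is 45 points, below the 57 points limit — but (h) sets (g) aside: (h) operates against (g): the property is publicly advertised. (i) would limit (h) — a current Tier D Clearance is held — but (j) sets (i) aside: (j) operates against (i): the baseline figure is 268, below the 288 limit. (k), which would lift (j), is inapplicable — the Category E Approval is not current. So (b) is unavailable.
Exception (c) requires that total rental receipts for the year are less than $1,940; but total rental receipts for the year are $2,100, not less than $1,940, so (c) is unavailable.
All of (d)'s requirements are met (rent is paid in kind; Iris is a registered non-profit). But: (l) operates — the space is let for business use. (m) does not operate here (the Provisional Declaration is not current), so (l) stands. (d) is therefore removed.
Exception (e) does not apply: the number of days the property was let is 55 days, not less than 46 days.
No exception applies. The general rule governs.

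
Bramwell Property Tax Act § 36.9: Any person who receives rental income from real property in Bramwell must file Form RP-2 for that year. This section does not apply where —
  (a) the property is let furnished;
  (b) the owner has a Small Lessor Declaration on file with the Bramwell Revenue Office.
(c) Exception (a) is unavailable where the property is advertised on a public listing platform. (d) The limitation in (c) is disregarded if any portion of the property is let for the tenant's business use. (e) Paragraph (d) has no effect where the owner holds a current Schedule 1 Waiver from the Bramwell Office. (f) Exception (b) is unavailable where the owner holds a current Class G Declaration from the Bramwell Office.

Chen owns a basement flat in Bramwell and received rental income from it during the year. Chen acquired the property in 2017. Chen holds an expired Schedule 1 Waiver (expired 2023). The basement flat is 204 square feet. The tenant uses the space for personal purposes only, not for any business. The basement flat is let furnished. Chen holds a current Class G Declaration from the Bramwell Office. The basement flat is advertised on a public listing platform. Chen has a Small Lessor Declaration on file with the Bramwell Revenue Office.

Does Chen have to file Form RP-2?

Yes — Chen must file Form RP-2.

Exception (a): the property is let furnished — every condition holds. Turning to paragraphs (c)–(e): (c) operates against (a): the property is publicly advertised. (d), which would lift (c), is not engaged — the space is used for personal purposes only. So (a) is unavailable.
Exception (b)'s conditions are all satisfied: a Small Lessor Declaration is on file. However, paragraph (f) must be considered: (f) applies — a current Class G Declaration is held. So (b) is unavailable.
No exception applies. The general rule governs.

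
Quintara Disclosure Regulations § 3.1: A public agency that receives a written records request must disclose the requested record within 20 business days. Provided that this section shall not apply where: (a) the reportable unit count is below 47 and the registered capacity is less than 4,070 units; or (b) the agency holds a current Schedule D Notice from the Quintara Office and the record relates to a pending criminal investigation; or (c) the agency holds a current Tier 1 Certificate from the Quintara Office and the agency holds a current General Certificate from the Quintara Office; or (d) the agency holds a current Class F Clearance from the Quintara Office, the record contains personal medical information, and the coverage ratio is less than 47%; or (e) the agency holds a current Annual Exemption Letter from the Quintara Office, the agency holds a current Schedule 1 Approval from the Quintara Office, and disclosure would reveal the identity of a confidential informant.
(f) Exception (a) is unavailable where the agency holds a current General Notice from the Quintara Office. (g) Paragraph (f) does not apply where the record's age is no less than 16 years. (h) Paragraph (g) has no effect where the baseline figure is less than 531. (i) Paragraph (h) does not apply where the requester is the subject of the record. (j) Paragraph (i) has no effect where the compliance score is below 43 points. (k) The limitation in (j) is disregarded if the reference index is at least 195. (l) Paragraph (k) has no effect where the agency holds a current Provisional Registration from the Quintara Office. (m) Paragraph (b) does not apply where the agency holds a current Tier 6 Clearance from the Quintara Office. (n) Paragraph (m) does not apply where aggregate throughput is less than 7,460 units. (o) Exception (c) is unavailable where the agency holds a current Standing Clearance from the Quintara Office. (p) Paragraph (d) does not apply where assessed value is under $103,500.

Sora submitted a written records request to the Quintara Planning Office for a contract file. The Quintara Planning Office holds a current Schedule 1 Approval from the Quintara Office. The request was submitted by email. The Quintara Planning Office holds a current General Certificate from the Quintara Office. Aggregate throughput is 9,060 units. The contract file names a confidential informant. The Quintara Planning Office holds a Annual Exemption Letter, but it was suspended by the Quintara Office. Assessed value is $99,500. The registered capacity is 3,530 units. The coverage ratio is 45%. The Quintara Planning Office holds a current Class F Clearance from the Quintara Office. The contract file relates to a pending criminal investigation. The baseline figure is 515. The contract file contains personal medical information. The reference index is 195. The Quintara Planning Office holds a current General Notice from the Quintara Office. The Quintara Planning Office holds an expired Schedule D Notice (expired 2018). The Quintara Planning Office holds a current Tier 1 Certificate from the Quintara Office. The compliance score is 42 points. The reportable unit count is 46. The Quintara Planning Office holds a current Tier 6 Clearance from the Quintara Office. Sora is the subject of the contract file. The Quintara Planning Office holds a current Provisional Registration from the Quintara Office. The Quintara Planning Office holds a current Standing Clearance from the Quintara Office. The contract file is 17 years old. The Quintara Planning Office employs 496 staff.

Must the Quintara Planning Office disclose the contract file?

Exception (a) is satisfied on its face — the reportable unit count is 46, below the 47 limit; the registered capacity is 3,530 units, less than the 4,070 units limit. But applying paragraphs (f)–(l): (f) operates — a current General Notice is held. (g) would limit (f) — the record's age is 17 years, meeting the 16 years threshold — but (h) sets (g) aside: (h) operates against (g): the baseline figure is 515, less than the 531 limit. (i) operates (Sora is the subject of the contract file), but yields to (j): (j) is engaged — the compliance score is 42 points, below the 43 points limit. (k) applies (the reference index is 195, meeting the 195 threshold), but yields to (l): (l) applies — a current Provisional Registration is held. Exception (a) does not apply.
Exception (b) requires that the agency holds a current Schedule D Notice from the Quintara Office; but no current Schedule D Notice is held, so (b) is unavailable.
All of (c)'s requirements are met (a current Tier 1 Certificate is held; a current General Certificate is held). However, paragraph (o) must be considered: (o) is triggered — a current Standing Clearance is held. So (c) is unavailable.
All of (d)'s requirements are met (a current Class F Clearance is held; the contract file contains personal medical information; the coverage ratio is 45%, less than the 47% limit). But applying paragraph (p): (p) operates against (d): assessed value is $99,500, under the $103,500 limit. (d) is therefore removed.
Exception (e) requires that the agency holds a current Annual Exemption Letter from the Quintara Office; but there is no Annual Exemption Letter in force, so (e) is unavailable.
No exception applies. The general rule governs.

Yes — the Quintara Planning Office must disclose the contract file.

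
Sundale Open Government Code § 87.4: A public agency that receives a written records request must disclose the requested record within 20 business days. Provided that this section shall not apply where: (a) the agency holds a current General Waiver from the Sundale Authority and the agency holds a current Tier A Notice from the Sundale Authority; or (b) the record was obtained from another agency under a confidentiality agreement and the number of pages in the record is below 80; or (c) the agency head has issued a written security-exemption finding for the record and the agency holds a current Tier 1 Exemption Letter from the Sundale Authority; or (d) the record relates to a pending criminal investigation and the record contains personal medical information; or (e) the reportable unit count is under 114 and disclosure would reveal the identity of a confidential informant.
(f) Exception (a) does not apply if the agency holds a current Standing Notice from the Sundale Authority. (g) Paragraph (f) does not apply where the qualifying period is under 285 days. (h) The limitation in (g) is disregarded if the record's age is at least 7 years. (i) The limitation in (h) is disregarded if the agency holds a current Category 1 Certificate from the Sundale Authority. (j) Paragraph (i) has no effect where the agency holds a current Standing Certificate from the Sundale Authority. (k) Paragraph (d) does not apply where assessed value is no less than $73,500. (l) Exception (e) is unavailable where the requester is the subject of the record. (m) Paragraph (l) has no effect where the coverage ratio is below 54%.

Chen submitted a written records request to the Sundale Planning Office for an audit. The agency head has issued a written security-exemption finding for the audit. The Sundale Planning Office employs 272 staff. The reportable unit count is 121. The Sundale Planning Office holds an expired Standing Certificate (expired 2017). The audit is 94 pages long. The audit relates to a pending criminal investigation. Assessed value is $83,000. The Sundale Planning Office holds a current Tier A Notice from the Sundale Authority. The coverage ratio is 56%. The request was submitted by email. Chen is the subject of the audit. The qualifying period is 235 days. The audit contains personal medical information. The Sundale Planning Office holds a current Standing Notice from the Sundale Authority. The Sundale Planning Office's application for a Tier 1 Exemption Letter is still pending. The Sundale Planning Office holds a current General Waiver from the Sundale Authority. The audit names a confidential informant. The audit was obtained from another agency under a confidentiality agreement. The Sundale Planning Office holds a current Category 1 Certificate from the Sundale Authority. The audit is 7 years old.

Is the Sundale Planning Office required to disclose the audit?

No — exception (a) applies; the Sundale Planning Office is not required to disclose the audit.

Exception (a)'s conditions are all satisfied: a current General Waiver is held; a current Tier A Notice is held. Under paragraphs (f)–(j): (f) applies (a current Standing Notice is held), but is set aside by (g): (g) operates against (f): the qualifying period is 235 days, under the 285 days limit. (h) operates (the record's age is 7 years, meeting the 7 years threshold), but is displaced by (i): (i) operates against (h): a current Category 1 Certificate is held. (j) is inapplicable (there is no Standing Certificate in force), so (i) stands. Exception (a) stands.
Exception (b) fails — the number of pages in the record is 94, not below 80.
Exception (c) requires that the agency holds a current Tier 1 Exemption Letter from the Sundale Authority; but there is no Tier 1 Exemption Letter in force, so (c) is unavailable.
Exception (d)'s conditions are all satisfied: the audit relates to a pending investigation; the audit contains personal medical information. However, paragraph (k) must be considered: (k) operates against (d): assessed value is $83,000, meeting the $73,500 threshold. Exception (d) does not apply.
Exception (e) does not apply: the reportable unit count is 121, not under 114.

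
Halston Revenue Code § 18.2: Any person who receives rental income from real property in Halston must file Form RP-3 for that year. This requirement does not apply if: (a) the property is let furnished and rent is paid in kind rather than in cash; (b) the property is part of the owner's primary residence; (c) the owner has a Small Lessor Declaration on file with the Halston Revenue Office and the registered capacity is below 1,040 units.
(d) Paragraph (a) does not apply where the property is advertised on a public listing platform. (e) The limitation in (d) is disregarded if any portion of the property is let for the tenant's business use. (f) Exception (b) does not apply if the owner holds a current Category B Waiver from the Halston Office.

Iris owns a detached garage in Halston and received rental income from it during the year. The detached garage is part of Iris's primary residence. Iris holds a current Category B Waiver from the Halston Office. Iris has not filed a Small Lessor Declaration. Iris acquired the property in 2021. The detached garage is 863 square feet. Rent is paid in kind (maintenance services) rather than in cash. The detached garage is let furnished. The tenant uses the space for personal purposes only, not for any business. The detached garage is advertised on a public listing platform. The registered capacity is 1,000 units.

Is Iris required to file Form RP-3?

Yes — Iris must file Form RP-3.

Exception (a) is satisfied on its face — the property is let furnished; rent is paid in kind. But: (d) applies — the property is publicly advertised. (e), which would lift (d), is inapplicable — the space is used for personal purposes only. So (a) is unavailable.
Exception (b) is satisfied on its face — the detached garage is part of the primary residence. However, paragraph (f) must be considered: (f) is triggered — a current Category B Waiver is held. (b) is therefore removed.
Exception (c) requires that the owner has a Small Lessor Declaration on file with the Halston Revenue Office; but no Small Lessor Declaration is on file, so (c) is unavailable.
No exception displaces § 18.2.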